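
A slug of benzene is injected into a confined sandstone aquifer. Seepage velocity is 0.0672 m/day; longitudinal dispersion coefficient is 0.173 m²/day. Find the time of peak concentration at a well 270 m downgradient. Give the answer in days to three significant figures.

3980 days

For the 1D instantaneous-source solution, setting ∂C/∂t = 0 at fixed x gives v²t² + 2Dt − x² = 0, so t = (√(D² + v²x²) − D)/v².
√(D² + v²x²) = √(0.173² + 0.0672² × 270²) = 18.14; v² = 0.00451584.
t = (18.14 − 0.173)/0.00451584 = 3980 days (vs. the pure-advection estimate x/v = 4020 d).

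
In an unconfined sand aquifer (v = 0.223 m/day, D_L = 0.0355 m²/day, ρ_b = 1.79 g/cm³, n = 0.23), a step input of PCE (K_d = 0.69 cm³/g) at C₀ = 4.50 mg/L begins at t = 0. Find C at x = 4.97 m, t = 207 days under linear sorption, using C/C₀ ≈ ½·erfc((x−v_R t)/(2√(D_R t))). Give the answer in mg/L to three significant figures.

Retardation factor R = 1 + ρ_b·K_d/n = 1 + 1.79 × 0.69/0.23 = 6.370.
Sorption retards both mechanisms: v_R = v/R = 0.03501 m/day, D_R = D/R = 0.005573 m²/day.
v_R·t = 0.03501 × 207 = 7.24707 m; 2√(D_R t) = 2.148 m; argument = (4.97 − 7.24707)/2.148 = -1.060.
C = C₀ × ½·erfc(-1.060) = 4.50 × 0.9331 = 4.20 mg/L.

4.20 mg/L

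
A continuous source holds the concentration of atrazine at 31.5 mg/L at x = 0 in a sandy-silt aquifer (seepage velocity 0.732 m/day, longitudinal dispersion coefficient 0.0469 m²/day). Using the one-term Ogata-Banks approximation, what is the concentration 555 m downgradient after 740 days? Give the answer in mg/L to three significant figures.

1.73 mg/L

For a continuous step input, C/C₀ ≈ ½·erfc((x−vt)/(2√(Dt))).
vt = 0.732 × 740 = 541.68 m and 2√(Dt) = 2√(0.0469 × 740) = 11.78 m.
Argument (x−vt)/(2√(Dt)) = (555 − 541.68)/11.78 = 1.131; ½·erfc(1.131) = 0.05486.
C = 31.5 × 0.05486 = 1.73 mg/L.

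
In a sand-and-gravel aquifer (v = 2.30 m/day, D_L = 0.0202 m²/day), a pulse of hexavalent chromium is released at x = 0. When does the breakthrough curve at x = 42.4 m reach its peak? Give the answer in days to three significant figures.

For the 1D instantaneous-source solution, setting ∂C/∂t = 0 at fixed x gives v²t² + 2Dt − x² = 0, so t = (√(D² + v²x²) − D)/v².
√(D² + v²x²) = √(0.0202² + 2.30² × 42.4²) = 97.52; v² = 5.29.
t = (97.52 − 0.0202)/5.29 = 18.4 days (vs. the pure-advection estimate x/v = 18.4 d).

18.4 days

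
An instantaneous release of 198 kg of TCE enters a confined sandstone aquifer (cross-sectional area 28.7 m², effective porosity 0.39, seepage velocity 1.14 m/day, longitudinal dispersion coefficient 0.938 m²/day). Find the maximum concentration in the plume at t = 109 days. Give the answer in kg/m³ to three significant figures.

The peak of an instantaneous 1D plume sits at x = vt; there the Gaussian factor is 1 and C_max = M/(n_e·A·√(4πDt)), where n_e·A is the pore area the mass is dissolved in.
√(4πDt) = √(4π × 0.938 × 109) = 35.84 m, so C_max = 198/(0.39 × 28.7 × 35.84) = 0.494 kg/m³.

0.494 kg/m³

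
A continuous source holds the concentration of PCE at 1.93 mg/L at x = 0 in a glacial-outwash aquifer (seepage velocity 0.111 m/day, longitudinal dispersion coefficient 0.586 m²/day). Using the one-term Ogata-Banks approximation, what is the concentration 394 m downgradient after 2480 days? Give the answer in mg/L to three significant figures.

0.0267 mg/L

For a continuous step input, C/C₀ ≈ ½·erfc((x−vt)/(2√(Dt))).
vt = 0.111 × 2480 = 275.28 m and 2√(Dt) = 2√(0.586 × 2480) = 76.24 m.
Argument (x−vt)/(2√(Dt)) = (394 − 275.28)/76.24 = 1.557; ½·erfc(1.557) = 0.01384.
C = 1.93 × 0.01384 = 0.0267 mg/L.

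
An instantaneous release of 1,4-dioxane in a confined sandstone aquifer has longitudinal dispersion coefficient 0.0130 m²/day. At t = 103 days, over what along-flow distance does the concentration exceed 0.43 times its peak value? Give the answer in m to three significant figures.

The plume is Gaussian with σ = √(2Dt) = √(2 × 0.0130 × 103) = 1.636 m.
C/C_peak = exp(−Δx²/(2σ²)) = 0.43 ⇒ Δx = σ·√(−2 ln 0.43) = 1.636 × 1.299 = 2.125 m.
Width = 2Δx = 4.25 m.

4.25 m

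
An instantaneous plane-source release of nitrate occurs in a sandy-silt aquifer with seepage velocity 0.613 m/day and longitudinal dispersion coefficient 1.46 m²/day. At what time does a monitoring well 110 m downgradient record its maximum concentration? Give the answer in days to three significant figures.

For the 1D instantaneous-source solution, setting ∂C/∂t = 0 at fixed x gives v²t² + 2Dt − x² = 0, so t = (√(D² + v²x²) − D)/v².
√(D² + v²x²) = √(1.46² + 0.613² × 110²) = 67.45; v² = 0.375769.
t = (67.45 − 1.46)/0.375769 = 176 days (vs. the pure-advection estimate x/v = 179 d).

176 days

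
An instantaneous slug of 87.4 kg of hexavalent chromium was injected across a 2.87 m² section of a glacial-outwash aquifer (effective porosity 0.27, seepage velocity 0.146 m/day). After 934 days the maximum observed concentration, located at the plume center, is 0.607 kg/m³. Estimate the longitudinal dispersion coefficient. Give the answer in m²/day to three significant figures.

2.94 m²/day

At the plume center C_max = M/(n_e·A·√(4πDt)), so D = M²/(4πt·(n_e·A·C_max)²).
n_e·A·C_max = 0.27 × 2.87 × 0.607 = 0.4704 kg/m.
D = 87.4²/(4π × 934 × 0.4704²) = 2.94 m²/day.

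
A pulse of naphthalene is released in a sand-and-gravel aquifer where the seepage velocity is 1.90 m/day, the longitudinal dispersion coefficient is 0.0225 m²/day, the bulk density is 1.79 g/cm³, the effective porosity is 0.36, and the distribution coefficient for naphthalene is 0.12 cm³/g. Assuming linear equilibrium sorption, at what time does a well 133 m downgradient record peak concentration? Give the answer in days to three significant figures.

112 days

Retardation factor R = 1 + ρ_b·K_d/n = 1 + 1.79 × 0.12/0.36 = 1.597.
Sorption retards both mechanisms: v_R = v/R = 1.190 m/day, D_R = D/R = 0.01409 m²/day.
Peak time from v_R²t² + 2D_R t − x² = 0: t = (√(D_R² + v_R²x²) − D_R)/v_R².
√(D_R² + v_R²x²) = √(0.01409² + 1.190² × 133²) = 158.3; v_R² = 1.416.
t = (158.3 − 0.01409)/1.416 = 112 days.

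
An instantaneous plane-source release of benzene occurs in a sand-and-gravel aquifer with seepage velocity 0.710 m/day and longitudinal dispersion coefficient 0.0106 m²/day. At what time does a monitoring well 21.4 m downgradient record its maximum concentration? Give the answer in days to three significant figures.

30.1 days

For the 1D instantaneous-source solution, setting ∂C/∂t = 0 at fixed x gives v²t² + 2Dt − x² = 0, so t = (√(D² + v²x²) − D)/v².
√(D² + v²x²) = √(0.0106² + 0.710² × 21.4²) = 15.19; v² = 0.5041.
t = (15.19 − 0.0106)/0.5041 = 30.1 days (vs. the pure-advection estimate x/v = 30.1 d).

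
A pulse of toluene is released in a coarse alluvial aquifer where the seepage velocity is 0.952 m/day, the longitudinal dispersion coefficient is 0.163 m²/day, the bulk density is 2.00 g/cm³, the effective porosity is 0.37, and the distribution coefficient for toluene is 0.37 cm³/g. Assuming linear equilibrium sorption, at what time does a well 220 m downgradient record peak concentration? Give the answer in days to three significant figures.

Retardation factor R = 1 + ρ_b·K_d/n = 1 + 2.00 × 0.37/0.37 = 3.000.
Sorption retards both mechanisms: v_R = v/R = 0.3173 m/day, D_R = D/R = 0.05433 m²/day.
Peak time from v_R²t² + 2D_R t − x² = 0: t = (√(D_R² + v_R²x²) − D_R)/v_R².
√(D_R² + v_R²x²) = √(0.05433² + 0.3173² × 220²) = 69.81; v_R² = 0.1007.
t = (69.81 − 0.05433)/0.1007 = 693 days.

693 days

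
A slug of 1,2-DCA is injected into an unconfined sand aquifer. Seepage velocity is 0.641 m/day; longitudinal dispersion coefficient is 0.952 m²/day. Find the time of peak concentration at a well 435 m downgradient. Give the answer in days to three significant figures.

676 days

For the 1D instantaneous-source solution, setting ∂C/∂t = 0 at fixed x gives v²t² + 2Dt − x² = 0, so t = (√(D² + v²x²) − D)/v².
√(D² + v²x²) = √(0.952² + 0.641² × 435²) = 278.8; v² = 0.410881.
t = (278.8 − 0.952)/0.410881 = 676 days (vs. the pure-advection estimate x/v = 679 d).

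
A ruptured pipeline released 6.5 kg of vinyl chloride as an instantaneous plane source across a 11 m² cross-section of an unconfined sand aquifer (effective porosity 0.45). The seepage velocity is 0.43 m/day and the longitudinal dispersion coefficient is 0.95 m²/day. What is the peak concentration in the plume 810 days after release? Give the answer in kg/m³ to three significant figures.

0.0134 kg/m³

The peak of an instantaneous 1D plume sits at x = vt; there the Gaussian factor is 1 and C_max = M/(n_e·A·√(4πDt)), where n_e·A is the pore area the mass is dissolved in.
√(4πDt) = √(4π × 0.95 × 810) = 98.34 m, so C_max = 6.5/(0.45 × 11 × 98.34) = 0.0134 kg/m³.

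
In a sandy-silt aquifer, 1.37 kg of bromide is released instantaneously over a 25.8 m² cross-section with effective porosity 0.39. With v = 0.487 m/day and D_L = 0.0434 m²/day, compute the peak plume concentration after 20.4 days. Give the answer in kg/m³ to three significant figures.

The peak of an instantaneous 1D plume sits at x = vt; there the Gaussian factor is 1 and C_max = M/(n_e·A·√(4πDt)), where n_e·A is the pore area the mass is dissolved in.
√(4πDt) = √(4π × 0.0434 × 20.4) = 3.336 m, so C_max = 1.37/(0.39 × 25.8 × 3.336) = 0.0408 kg/m³.

0.0408 kg/m³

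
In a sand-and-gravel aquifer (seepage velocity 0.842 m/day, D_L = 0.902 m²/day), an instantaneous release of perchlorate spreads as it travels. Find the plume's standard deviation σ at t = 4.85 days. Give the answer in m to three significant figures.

2.96 m

Dispersive spreading gives a Gaussian with σ² = 2Dt; advection only shifts the center.
σ = √(2 × 0.902 × 4.85) = 2.96 m.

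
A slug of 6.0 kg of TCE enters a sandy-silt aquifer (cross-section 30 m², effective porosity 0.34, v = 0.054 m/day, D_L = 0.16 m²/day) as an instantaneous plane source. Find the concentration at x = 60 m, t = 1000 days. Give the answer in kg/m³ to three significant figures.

For an instantaneous plane source, C(x,t) = M/(n_e·A·√(4πDt)) · exp(−(x−vt)²/(4Dt)), with n_e·A the pore (flow) area.
Plume center vt = 0.054 × 1000 = 54 m, so the well at 60 m is 6 m downgradient of the peak.
√(4πDt) = 44.84 m, giving peak height M/(n_e·A·√(4πDt)) = 6.0/(0.34 × 30 × 44.84) = 0.01312 kg/m³.
(x−vt)²/(4Dt) = (6)²/(4 × 0.16 × 1000) = 0.05625; exp(−0.05625) = 0.9453.
C = 0.01312 × 0.9453 = 0.0124 kg/m³.

0.0124 kg/m³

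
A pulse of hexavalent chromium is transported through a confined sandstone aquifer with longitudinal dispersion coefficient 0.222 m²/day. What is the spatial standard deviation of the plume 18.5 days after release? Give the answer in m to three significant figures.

2.87 m

Dispersive spreading gives a Gaussian with σ² = 2Dt; advection only shifts the center.
σ = √(2 × 0.222 × 18.5) = 2.87 m.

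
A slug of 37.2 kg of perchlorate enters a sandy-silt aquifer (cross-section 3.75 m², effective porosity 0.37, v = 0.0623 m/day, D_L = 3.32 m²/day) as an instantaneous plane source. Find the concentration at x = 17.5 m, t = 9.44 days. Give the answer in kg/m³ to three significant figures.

For an instantaneous plane source, C(x,t) = M/(n_e·A·√(4πDt)) · exp(−(x−vt)²/(4Dt)), with n_e·A the pore (flow) area.
Plume center vt = 0.0623 × 9.44 = 0.588112 m, so the well at 17.5 m is 16.911888 m downgradient of the peak.
√(4πDt) = 19.85 m, giving peak height M/(n_e·A·√(4πDt)) = 37.2/(0.37 × 3.75 × 19.85) = 1.351 kg/m³.
(x−vt)²/(4Dt) = (16.911888)²/(4 × 3.32 × 9.44) = 2.281; exp(−2.281) = 0.1022.
C = 1.351 × 0.1022 = 0.138 kg/m³.

0.138 kg/m³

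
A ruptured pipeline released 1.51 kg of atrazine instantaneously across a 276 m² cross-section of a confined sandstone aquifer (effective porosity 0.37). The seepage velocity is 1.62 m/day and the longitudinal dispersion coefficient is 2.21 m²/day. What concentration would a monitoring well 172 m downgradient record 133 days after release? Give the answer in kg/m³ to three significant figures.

4.88e-05 kg/m³

For an instantaneous plane source, C(x,t) = M/(n_e·A·√(4πDt)) · exp(−(x−vt)²/(4Dt)), with n_e·A the pore (flow) area.
Plume center vt = 1.62 × 133 = 215.46 m, so the well at 172 m is 43.46 m upgradient of the peak.
√(4πDt) = 60.78 m, giving peak height M/(n_e·A·√(4πDt)) = 1.51/(0.37 × 276 × 60.78) = 0.0002433 kg/m³.
(x−vt)²/(4Dt) = (-43.46)²/(4 × 2.21 × 133) = 1.606; exp(−1.606) = 0.2007.
C = 0.0002433 × 0.2007 = 4.88e-05 kg/m³.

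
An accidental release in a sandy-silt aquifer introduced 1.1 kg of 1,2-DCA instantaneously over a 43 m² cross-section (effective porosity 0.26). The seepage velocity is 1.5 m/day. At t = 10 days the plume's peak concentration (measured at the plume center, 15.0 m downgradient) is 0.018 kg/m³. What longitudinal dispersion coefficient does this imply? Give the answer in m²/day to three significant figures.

At the plume center C_max = M/(n_e·A·√(4πDt)), so D = M²/(4πt·(n_e·A·C_max)²).
n_e·A·C_max = 0.26 × 43 × 0.018 = 0.2012 kg/m.
D = 1.1²/(4π × 10 × 0.2012²) = 0.238 m²/day.

0.238 m²/day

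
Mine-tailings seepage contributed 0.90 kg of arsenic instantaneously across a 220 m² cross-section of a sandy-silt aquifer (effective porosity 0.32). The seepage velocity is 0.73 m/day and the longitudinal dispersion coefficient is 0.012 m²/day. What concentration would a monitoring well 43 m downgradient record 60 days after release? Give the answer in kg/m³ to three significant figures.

0.00340 kg/m³

For an instantaneous plane source, C(x,t) = M/(n_e·A·√(4πDt)) · exp(−(x−vt)²/(4Dt)), with n_e·A the pore (flow) area.
Plume center vt = 0.73 × 60 = 43.8 m, so the well at 43 m is 0.8 m upgradient of the peak.
√(4πDt) = 3.008 m, giving peak height M/(n_e·A·√(4πDt)) = 0.90/(0.32 × 220 × 3.008) = 0.004250 kg/m³.
(x−vt)²/(4Dt) = (-0.8)²/(4 × 0.012 × 60) = 0.2222; exp(−0.2222) = 0.8008.
C = 0.004250 × 0.8008 = 0.00340 kg/m³.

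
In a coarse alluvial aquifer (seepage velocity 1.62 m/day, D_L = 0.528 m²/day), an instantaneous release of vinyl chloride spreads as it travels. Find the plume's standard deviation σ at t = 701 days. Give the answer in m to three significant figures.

27.2 m

Dispersive spreading gives a Gaussian with σ² = 2Dt; advection only shifts the center.
σ = √(2 × 0.528 × 701) = 27.2 m.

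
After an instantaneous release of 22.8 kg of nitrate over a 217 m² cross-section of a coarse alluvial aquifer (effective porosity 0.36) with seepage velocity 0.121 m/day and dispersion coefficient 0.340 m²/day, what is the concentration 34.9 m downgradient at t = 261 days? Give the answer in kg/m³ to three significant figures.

For an instantaneous plane source, C(x,t) = M/(n_e·A·√(4πDt)) · exp(−(x−vt)²/(4Dt)), with n_e·A the pore (flow) area.
Plume center vt = 0.121 × 261 = 31.581 m, so the well at 34.9 m is 3.319 m downgradient of the peak.
√(4πDt) = 33.39 m, giving peak height M/(n_e·A·√(4πDt)) = 22.8/(0.36 × 217 × 33.39) = 0.008741 kg/m³.
(x−vt)²/(4Dt) = (3.319)²/(4 × 0.340 × 261) = 0.03103; exp(−0.03103) = 0.9694.
C = 0.008741 × 0.9694 = 0.00847 kg/m³.

0.00847 kg/m³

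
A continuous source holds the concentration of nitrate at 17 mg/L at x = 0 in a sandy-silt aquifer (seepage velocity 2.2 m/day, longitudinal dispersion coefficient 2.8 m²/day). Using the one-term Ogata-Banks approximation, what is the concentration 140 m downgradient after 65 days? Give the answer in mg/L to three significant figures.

9.56 mg/L

For a continuous step input, C/C₀ ≈ ½·erfc((x−vt)/(2√(Dt))).
vt = 2.2 × 65 = 143 m and 2√(Dt) = 2√(2.8 × 65) = 26.98 m.
Argument (x−vt)/(2√(Dt)) = (140 − 143)/26.98 = -0.1112; ½·erfc(-0.1112) = 0.5625.
C = 17 × 0.5625 = 9.56 mg/L.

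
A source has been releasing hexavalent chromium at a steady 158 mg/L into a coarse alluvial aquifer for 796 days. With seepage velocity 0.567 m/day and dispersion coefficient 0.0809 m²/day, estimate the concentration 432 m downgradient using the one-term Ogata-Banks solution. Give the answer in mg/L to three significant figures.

151 mg/L

For a continuous step input, C/C₀ ≈ ½·erfc((x−vt)/(2√(Dt))).
vt = 0.567 × 796 = 451.332 m and 2√(Dt) = 2√(0.0809 × 796) = 16.05 m.
Argument (x−vt)/(2√(Dt)) = (432 − 451.332)/16.05 = -1.204; ½·erfc(-1.204) = 0.9557.
C = 158 × 0.9557 = 151 mg/L.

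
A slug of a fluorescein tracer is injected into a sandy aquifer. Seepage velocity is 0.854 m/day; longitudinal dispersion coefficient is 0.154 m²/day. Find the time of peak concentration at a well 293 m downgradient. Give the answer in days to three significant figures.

343 days

For the 1D instantaneous-source solution, setting ∂C/∂t = 0 at fixed x gives v²t² + 2Dt − x² = 0, so t = (√(D² + v²x²) − D)/v².
√(D² + v²x²) = √(0.154² + 0.854² × 293²) = 250.2; v² = 0.729316.
t = (250.2 − 0.154)/0.729316 = 343 days (vs. the pure-advection estimate x/v = 343 d).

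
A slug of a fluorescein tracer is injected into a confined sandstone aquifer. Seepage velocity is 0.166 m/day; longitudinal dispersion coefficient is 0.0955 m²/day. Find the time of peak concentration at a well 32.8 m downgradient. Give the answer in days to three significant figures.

194 days

For the 1D instantaneous-source solution, setting ∂C/∂t = 0 at fixed x gives v²t² + 2Dt − x² = 0, so t = (√(D² + v²x²) − D)/v².
√(D² + v²x²) = √(0.0955² + 0.166² × 32.8²) = 5.446; v² = 0.027556.
t = (5.446 − 0.0955)/0.027556 = 194 days (vs. the pure-advection estimate x/v = 198 d).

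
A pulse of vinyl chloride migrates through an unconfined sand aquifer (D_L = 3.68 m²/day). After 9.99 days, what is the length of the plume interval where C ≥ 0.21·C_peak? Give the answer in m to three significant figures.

The plume is Gaussian with σ = √(2Dt) = √(2 × 3.68 × 9.99) = 8.575 m.
C/C_peak = exp(−Δx²/(2σ²)) = 0.21 ⇒ Δx = σ·√(−2 ln 0.21) = 8.575 × 1.767 = 15.15 m.
Width = 2Δx = 30.3 m.

30.3 m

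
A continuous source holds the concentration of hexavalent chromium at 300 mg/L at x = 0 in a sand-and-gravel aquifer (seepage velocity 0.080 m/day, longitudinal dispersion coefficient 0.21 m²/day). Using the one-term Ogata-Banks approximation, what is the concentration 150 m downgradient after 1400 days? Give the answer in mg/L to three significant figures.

For a continuous step input, C/C₀ ≈ ½·erfc((x−vt)/(2√(Dt))).
vt = 0.080 × 1400 = 112 m and 2√(Dt) = 2√(0.21 × 1400) = 34.29 m.
Argument (x−vt)/(2√(Dt)) = (150 − 112)/34.29 = 1.108; ½·erfc(1.108) = 0.05856.
C = 300 × 0.05856 = 17.6 mg/L.

17.6 mg/L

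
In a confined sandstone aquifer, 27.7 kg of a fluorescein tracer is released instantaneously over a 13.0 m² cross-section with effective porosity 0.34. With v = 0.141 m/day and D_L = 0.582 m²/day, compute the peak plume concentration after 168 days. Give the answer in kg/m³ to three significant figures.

0.179 kg/m³

The peak of an instantaneous 1D plume sits at x = vt; there the Gaussian factor is 1 and C_max = M/(n_e·A·√(4πDt)), where n_e·A is the pore area the mass is dissolved in.
√(4πDt) = √(4π × 0.582 × 168) = 35.05 m, so C_max = 27.7/(0.34 × 13.0 × 35.05) = 0.179 kg/m³.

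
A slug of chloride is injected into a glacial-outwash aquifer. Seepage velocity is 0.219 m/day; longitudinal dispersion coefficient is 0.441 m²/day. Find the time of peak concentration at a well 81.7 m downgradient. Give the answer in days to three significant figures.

364 days

For the 1D instantaneous-source solution, setting ∂C/∂t = 0 at fixed x gives v²t² + 2Dt − x² = 0, so t = (√(D² + v²x²) − D)/v².
√(D² + v²x²) = √(0.441² + 0.219² × 81.7²) = 17.90; v² = 0.047961.
t = (17.90 − 0.441)/0.047961 = 364 days (vs. the pure-advection estimate x/v = 373 d).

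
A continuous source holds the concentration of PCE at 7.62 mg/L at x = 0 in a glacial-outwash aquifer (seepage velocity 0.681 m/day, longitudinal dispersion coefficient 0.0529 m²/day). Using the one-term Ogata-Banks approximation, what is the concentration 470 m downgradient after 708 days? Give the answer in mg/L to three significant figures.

7.01 mg/L

For a continuous step input, C/C₀ ≈ ½·erfc((x−vt)/(2√(Dt))).
vt = 0.681 × 708 = 482.148 m and 2√(Dt) = 2√(0.0529 × 708) = 12.24 m.
Argument (x−vt)/(2√(Dt)) = (470 − 482.148)/12.24 = -0.9925; ½·erfc(-0.9925) = 0.9198.
C = 7.62 × 0.9198 = 7.01 mg/L.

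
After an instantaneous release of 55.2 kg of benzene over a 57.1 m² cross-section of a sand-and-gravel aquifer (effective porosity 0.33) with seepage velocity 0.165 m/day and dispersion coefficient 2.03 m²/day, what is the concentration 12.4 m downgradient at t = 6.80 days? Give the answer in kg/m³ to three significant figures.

For an instantaneous plane source, C(x,t) = M/(n_e·A·√(4πDt)) · exp(−(x−vt)²/(4Dt)), with n_e·A the pore (flow) area.
Plume center vt = 0.165 × 6.80 = 1.122 m, so the well at 12.4 m is 11.278 m downgradient of the peak.
√(4πDt) = 13.17 m, giving peak height M/(n_e·A·√(4πDt)) = 55.2/(0.33 × 57.1 × 13.17) = 0.2224 kg/m³.
(x−vt)²/(4Dt) = (11.278)²/(4 × 2.03 × 6.80) = 2.304; exp(−2.304) = 0.09986.
C = 0.2224 × 0.09986 = 0.0222 kg/m³.

0.0222 kg/m³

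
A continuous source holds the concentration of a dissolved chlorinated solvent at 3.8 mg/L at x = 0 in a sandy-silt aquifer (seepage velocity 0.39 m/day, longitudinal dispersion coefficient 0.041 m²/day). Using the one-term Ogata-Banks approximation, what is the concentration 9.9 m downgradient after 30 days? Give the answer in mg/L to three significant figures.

3.32 mg/L

For a continuous step input, C/C₀ ≈ ½·erfc((x−vt)/(2√(Dt))).
vt = 0.39 × 30 = 11.7 m and 2√(Dt) = 2√(0.041 × 30) = 2.218 m.
Argument (x−vt)/(2√(Dt)) = (9.9 − 11.7)/2.218 = -0.8115; ½·erfc(-0.8115) = 0.8744.
C = 3.8 × 0.8744 = 3.32 mg/L.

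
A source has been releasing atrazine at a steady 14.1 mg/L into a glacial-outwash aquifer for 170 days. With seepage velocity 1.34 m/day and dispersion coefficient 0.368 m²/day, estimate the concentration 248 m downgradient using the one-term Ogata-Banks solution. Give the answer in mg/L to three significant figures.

For a continuous step input, C/C₀ ≈ ½·erfc((x−vt)/(2√(Dt))).
vt = 1.34 × 170 = 227.8 m and 2√(Dt) = 2√(0.368 × 170) = 15.82 m.
Argument (x−vt)/(2√(Dt)) = (248 − 227.8)/15.82 = 1.277; ½·erfc(1.277) = 0.03546.
C = 14.1 × 0.03546 = 0.500 mg/L.

0.500 mg/L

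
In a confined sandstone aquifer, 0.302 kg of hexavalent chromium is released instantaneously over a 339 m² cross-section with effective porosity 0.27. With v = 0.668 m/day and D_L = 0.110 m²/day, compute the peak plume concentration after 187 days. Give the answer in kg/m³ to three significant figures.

The peak of an instantaneous 1D plume sits at x = vt; there the Gaussian factor is 1 and C_max = M/(n_e·A·√(4πDt)), where n_e·A is the pore area the mass is dissolved in.
√(4πDt) = √(4π × 0.110 × 187) = 16.08 m, so C_max = 0.302/(0.27 × 339 × 16.08) = 0.000205 kg/m³.

0.000205 kg/m³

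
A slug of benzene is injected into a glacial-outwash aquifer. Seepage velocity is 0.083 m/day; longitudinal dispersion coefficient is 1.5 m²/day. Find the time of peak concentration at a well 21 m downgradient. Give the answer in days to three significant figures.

116 days

For the 1D instantaneous-source solution, setting ∂C/∂t = 0 at fixed x gives v²t² + 2Dt − x² = 0, so t = (√(D² + v²x²) − D)/v².
√(D² + v²x²) = √(1.5² + 0.083² × 21²) = 2.300; v² = 0.006889.
t = (2.300 − 1.5)/0.006889 = 116 days (vs. the pure-advection estimate x/v = 253 d).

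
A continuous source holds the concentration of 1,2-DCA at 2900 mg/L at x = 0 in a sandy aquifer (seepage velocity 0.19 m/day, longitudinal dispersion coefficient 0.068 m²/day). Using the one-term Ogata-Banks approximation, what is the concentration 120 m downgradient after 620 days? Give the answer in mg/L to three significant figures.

For a continuous step input, C/C₀ ≈ ½·erfc((x−vt)/(2√(Dt))).
vt = 0.19 × 620 = 117.8 m and 2√(Dt) = 2√(0.068 × 620) = 12.99 m.
Argument (x−vt)/(2√(Dt)) = (120 − 117.8)/12.99 = 0.1694; ½·erfc(0.1694) = 0.4053.
C = 2900 × 0.4053 = 1180 mg/L.

1180 mg/L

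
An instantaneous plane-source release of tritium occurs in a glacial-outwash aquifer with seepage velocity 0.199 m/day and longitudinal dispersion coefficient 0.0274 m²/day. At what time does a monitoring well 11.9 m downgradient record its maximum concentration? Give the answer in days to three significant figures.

For the 1D instantaneous-source solution, setting ∂C/∂t = 0 at fixed x gives v²t² + 2Dt − x² = 0, so t = (√(D² + v²x²) − D)/v².
√(D² + v²x²) = √(0.0274² + 0.199² × 11.9²) = 2.368; v² = 0.039601.
t = (2.368 − 0.0274)/0.039601 = 59.1 days (vs. the pure-advection estimate x/v = 59.8 d).

59.1 days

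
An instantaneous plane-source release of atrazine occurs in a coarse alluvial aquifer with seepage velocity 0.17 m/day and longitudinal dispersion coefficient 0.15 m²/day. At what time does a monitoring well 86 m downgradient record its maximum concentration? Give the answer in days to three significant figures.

501 days

For the 1D instantaneous-source solution, setting ∂C/∂t = 0 at fixed x gives v²t² + 2Dt − x² = 0, so t = (√(D² + v²x²) − D)/v².
√(D² + v²x²) = √(0.15² + 0.17² × 86²) = 14.62; v² = 0.0289.
t = (14.62 − 0.15)/0.0289 = 501 days (vs. the pure-advection estimate x/v = 506 d).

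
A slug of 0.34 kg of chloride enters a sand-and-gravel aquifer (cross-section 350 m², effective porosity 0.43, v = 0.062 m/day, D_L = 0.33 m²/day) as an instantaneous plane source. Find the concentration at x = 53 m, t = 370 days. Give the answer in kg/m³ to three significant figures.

9.07e-06 kg/m³

For an instantaneous plane source, C(x,t) = M/(n_e·A·√(4πDt)) · exp(−(x−vt)²/(4Dt)), with n_e·A the pore (flow) area.
Plume center vt = 0.062 × 370 = 22.94 m, so the well at 53 m is 30.06 m downgradient of the peak.
√(4πDt) = 39.17 m, giving peak height M/(n_e·A·√(4πDt)) = 0.34/(0.43 × 350 × 39.17) = 5.768e-05 kg/m³.
(x−vt)²/(4Dt) = (30.06)²/(4 × 0.33 × 370) = 1.850; exp(−1.850) = 0.1572.
C = 5.768e-05 × 0.1572 = 9.07e-06 kg/m³.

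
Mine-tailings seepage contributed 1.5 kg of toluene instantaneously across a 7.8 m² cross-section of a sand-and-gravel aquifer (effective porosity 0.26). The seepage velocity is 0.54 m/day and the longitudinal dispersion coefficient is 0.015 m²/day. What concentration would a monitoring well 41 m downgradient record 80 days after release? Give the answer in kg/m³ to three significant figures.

0.0695 kg/m³

For an instantaneous plane source, C(x,t) = M/(n_e·A·√(4πDt)) · exp(−(x−vt)²/(4Dt)), with n_e·A the pore (flow) area.
Plume center vt = 0.54 × 80 = 43.2 m, so the well at 41 m is 2.2 m upgradient of the peak.
√(4πDt) = 3.883 m, giving peak height M/(n_e·A·√(4πDt)) = 1.5/(0.26 × 7.8 × 3.883) = 0.1905 kg/m³.
(x−vt)²/(4Dt) = (-2.2)²/(4 × 0.015 × 80) = 1.008; exp(−1.008) = 0.3649.
C = 0.1905 × 0.3649 = 0.0695 kg/m³.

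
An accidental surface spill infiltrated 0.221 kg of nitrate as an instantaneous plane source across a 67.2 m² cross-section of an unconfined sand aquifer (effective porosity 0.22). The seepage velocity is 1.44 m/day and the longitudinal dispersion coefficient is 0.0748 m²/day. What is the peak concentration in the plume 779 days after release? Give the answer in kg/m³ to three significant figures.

The peak of an instantaneous 1D plume sits at x = vt; there the Gaussian factor is 1 and C_max = M/(n_e·A·√(4πDt)), where n_e·A is the pore area the mass is dissolved in.
√(4πDt) = √(4π × 0.0748 × 779) = 27.06 m, so C_max = 0.221/(0.22 × 67.2 × 27.06) = 0.000552 kg/m³.

0.000552 kg/m³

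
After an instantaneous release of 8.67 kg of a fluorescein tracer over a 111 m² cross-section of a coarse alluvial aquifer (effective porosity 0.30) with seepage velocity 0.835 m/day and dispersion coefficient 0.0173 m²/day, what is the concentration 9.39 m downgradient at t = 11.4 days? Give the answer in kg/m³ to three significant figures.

For an instantaneous plane source, C(x,t) = M/(n_e·A·√(4πDt)) · exp(−(x−vt)²/(4Dt)), with n_e·A the pore (flow) area.
Plume center vt = 0.835 × 11.4 = 9.519 m, so the well at 9.39 m is 0.129 m upgradient of the peak.
√(4πDt) = 1.574 m, giving peak height M/(n_e·A·√(4πDt)) = 8.67/(0.30 × 111 × 1.574) = 0.1654 kg/m³.
(x−vt)²/(4Dt) = (-0.129)²/(4 × 0.0173 × 11.4) = 0.02109; exp(−0.02109) = 0.9791.
C = 0.1654 × 0.9791 = 0.162 kg/m³.

0.162 kg/m³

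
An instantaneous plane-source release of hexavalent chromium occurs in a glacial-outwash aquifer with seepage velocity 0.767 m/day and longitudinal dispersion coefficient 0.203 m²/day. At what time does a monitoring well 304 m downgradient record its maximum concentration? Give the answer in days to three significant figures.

For the 1D instantaneous-source solution, setting ∂C/∂t = 0 at fixed x gives v²t² + 2Dt − x² = 0, so t = (√(D² + v²x²) − D)/v².
√(D² + v²x²) = √(0.203² + 0.767² × 304²) = 233.2; v² = 0.588289.
t = (233.2 − 0.203)/0.588289 = 396 days (vs. the pure-advection estimate x/v = 396 d).

396 days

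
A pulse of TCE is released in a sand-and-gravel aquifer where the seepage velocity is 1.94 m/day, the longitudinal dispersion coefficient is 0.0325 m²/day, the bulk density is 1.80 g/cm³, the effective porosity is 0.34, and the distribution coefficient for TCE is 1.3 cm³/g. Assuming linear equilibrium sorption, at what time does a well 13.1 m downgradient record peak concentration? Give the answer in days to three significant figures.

53.2 days

Retardation factor R = 1 + ρ_b·K_d/n = 1 + 1.80 × 1.3/0.34 = 7.882.
Sorption retards both mechanisms: v_R = v/R = 0.2461 m/day, D_R = D/R = 0.004123 m²/day.
Peak time from v_R²t² + 2D_R t − x² = 0: t = (√(D_R² + v_R²x²) − D_R)/v_R².
√(D_R² + v_R²x²) = √(0.004123² + 0.2461² × 13.1²) = 3.224; v_R² = 0.06057.
t = (3.224 − 0.004123)/0.06057 = 53.2 days.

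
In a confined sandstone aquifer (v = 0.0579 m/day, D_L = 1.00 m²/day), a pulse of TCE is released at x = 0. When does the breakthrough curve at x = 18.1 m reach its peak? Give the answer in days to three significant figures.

For the 1D instantaneous-source solution, setting ∂C/∂t = 0 at fixed x gives v²t² + 2Dt − x² = 0, so t = (√(D² + v²x²) − D)/v².
√(D² + v²x²) = √(1.00² + 0.0579² × 18.1²) = 1.449; v² = 0.00335241.
t = (1.449 − 1.00)/0.00335241 = 134 days (vs. the pure-advection estimate x/v = 313 d).

134 days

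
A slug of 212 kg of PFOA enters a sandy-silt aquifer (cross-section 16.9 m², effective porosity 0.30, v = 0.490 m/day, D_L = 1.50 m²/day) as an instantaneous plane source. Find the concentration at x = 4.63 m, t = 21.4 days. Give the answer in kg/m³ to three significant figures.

1.59 kg/m³

For an instantaneous plane source, C(x,t) = M/(n_e·A·√(4πDt)) · exp(−(x−vt)²/(4Dt)), with n_e·A the pore (flow) area.
Plume center vt = 0.490 × 21.4 = 10.486 m, so the well at 4.63 m is 5.856 m upgradient of the peak.
√(4πDt) = 20.08 m, giving peak height M/(n_e·A·√(4πDt)) = 212/(0.30 × 16.9 × 20.08) = 2.082 kg/m³.
(x−vt)²/(4Dt) = (-5.856)²/(4 × 1.50 × 21.4) = 0.2671; exp(−0.2671) = 0.7656.
C = 2.082 × 0.7656 = 1.59 kg/m³.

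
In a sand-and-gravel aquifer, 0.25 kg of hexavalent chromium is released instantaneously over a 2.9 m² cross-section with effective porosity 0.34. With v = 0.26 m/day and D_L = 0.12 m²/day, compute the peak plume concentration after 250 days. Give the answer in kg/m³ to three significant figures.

0.0131 kg/m³

The peak of an instantaneous 1D plume sits at x = vt; there the Gaussian factor is 1 and C_max = M/(n_e·A·√(4πDt)), where n_e·A is the pore area the mass is dissolved in.
√(4πDt) = √(4π × 0.12 × 250) = 19.42 m, so C_max = 0.25/(0.34 × 2.9 × 19.42) = 0.0131 kg/m³.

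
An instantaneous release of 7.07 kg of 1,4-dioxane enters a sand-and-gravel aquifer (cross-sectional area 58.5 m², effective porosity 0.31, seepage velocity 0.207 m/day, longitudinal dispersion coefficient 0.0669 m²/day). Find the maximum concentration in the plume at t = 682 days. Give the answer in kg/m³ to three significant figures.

The peak of an instantaneous 1D plume sits at x = vt; there the Gaussian factor is 1 and C_max = M/(n_e·A·√(4πDt)), where n_e·A is the pore area the mass is dissolved in.
√(4πDt) = √(4π × 0.0669 × 682) = 23.94 m, so C_max = 7.07/(0.31 × 58.5 × 23.94) = 0.0163 kg/m³.

0.0163 kg/m³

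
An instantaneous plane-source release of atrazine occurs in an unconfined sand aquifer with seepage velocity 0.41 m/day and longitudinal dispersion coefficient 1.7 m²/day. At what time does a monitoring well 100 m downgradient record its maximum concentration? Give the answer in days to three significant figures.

For the 1D instantaneous-source solution, setting ∂C/∂t = 0 at fixed x gives v²t² + 2Dt − x² = 0, so t = (√(D² + v²x²) − D)/v².
√(D² + v²x²) = √(1.7² + 0.41² × 100²) = 41.04; v² = 0.1681.
t = (41.04 − 1.7)/0.1681 = 234 days (vs. the pure-advection estimate x/v = 244 d).

234 days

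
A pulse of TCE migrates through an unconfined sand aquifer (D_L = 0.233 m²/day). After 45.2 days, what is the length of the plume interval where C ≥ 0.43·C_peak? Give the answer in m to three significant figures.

11.9 m

The plume is Gaussian with σ = √(2Dt) = √(2 × 0.233 × 45.2) = 4.589 m.
C/C_peak = exp(−Δx²/(2σ²)) = 0.43 ⇒ Δx = σ·√(−2 ln 0.43) = 4.589 × 1.299 = 5.961 m.
Width = 2Δx = 11.9 m.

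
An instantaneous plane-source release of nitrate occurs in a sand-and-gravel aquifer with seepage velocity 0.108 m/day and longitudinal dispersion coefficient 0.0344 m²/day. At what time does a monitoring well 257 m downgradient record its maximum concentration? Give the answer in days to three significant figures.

2380 days

For the 1D instantaneous-source solution, setting ∂C/∂t = 0 at fixed x gives v²t² + 2Dt − x² = 0, so t = (√(D² + v²x²) − D)/v².
√(D² + v²x²) = √(0.0344² + 0.108² × 257²) = 27.76; v² = 0.011664.
t = (27.76 − 0.0344)/0.011664 = 2380 days (vs. the pure-advection estimate x/v = 2380 d).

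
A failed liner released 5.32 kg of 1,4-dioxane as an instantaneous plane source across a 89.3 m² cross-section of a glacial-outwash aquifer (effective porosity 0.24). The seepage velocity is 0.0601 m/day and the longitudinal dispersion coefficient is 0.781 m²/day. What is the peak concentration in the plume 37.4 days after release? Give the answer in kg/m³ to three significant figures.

The peak of an instantaneous 1D plume sits at x = vt; there the Gaussian factor is 1 and C_max = M/(n_e·A·√(4πDt)), where n_e·A is the pore area the mass is dissolved in.
√(4πDt) = √(4π × 0.781 × 37.4) = 19.16 m, so C_max = 5.32/(0.24 × 89.3 × 19.16) = 0.0130 kg/m³.

0.0130 kg/m³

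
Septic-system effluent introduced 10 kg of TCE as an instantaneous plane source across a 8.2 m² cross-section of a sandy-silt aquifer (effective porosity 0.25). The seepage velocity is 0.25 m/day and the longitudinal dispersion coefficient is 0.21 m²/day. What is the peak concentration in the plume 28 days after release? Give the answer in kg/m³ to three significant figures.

0.567 kg/m³

The peak of an instantaneous 1D plume sits at x = vt; there the Gaussian factor is 1 and C_max = M/(n_e·A·√(4πDt)), where n_e·A is the pore area the mass is dissolved in.
√(4πDt) = √(4π × 0.21 × 28) = 8.596 m, so C_max = 10/(0.25 × 8.2 × 8.596) = 0.567 kg/m³.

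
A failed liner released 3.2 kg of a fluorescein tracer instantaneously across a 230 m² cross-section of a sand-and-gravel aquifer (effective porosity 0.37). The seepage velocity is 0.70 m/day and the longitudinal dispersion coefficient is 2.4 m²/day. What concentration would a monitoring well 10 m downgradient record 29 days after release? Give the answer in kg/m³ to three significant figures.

0.000869 kg/m³

For an instantaneous plane source, C(x,t) = M/(n_e·A·√(4πDt)) · exp(−(x−vt)²/(4Dt)), with n_e·A the pore (flow) area.
Plume center vt = 0.70 × 29 = 20.3 m, so the well at 10 m is 10.3 m upgradient of the peak.
√(4πDt) = 29.57 m, giving peak height M/(n_e·A·√(4πDt)) = 3.2/(0.37 × 230 × 29.57) = 0.001272 kg/m³.
(x−vt)²/(4Dt) = (-10.3)²/(4 × 2.4 × 29) = 0.3811; exp(−0.3811) = 0.6831.
C = 0.001272 × 0.6831 = 0.000869 kg/m³.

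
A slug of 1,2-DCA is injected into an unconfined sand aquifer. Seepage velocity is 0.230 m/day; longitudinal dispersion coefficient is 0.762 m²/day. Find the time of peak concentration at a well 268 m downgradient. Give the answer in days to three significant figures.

1150 days

For the 1D instantaneous-source solution, setting ∂C/∂t = 0 at fixed x gives v²t² + 2Dt − x² = 0, so t = (√(D² + v²x²) − D)/v².
√(D² + v²x²) = √(0.762² + 0.230² × 268²) = 61.64; v² = 0.0529.
t = (61.64 − 0.762)/0.0529 = 1150 days (vs. the pure-advection estimate x/v = 1170 d).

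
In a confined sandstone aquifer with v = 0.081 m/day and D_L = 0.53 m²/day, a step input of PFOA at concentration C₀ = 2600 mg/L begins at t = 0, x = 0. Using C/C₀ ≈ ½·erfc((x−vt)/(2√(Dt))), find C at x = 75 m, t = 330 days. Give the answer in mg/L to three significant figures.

12.8 mg/L

For a continuous step input, C/C₀ ≈ ½·erfc((x−vt)/(2√(Dt))).
vt = 0.081 × 330 = 26.73 m and 2√(Dt) = 2√(0.53 × 330) = 26.45 m.
Argument (x−vt)/(2√(Dt)) = (75 − 26.73)/26.45 = 1.825; ½·erfc(1.825) = 0.004927.
C = 2600 × 0.004927 = 12.8 mg/L.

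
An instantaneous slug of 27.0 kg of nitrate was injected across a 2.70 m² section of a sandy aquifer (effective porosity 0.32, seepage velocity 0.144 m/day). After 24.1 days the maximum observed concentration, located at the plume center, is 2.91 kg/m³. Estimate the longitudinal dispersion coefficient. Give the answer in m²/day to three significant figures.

At the plume center C_max = M/(n_e·A·√(4πDt)), so D = M²/(4πt·(n_e·A·C_max)²).
n_e·A·C_max = 0.32 × 2.70 × 2.91 = 2.514 kg/m.
D = 27.0²/(4π × 24.1 × 2.514²) = 0.381 m²/day.

0.381 m²/day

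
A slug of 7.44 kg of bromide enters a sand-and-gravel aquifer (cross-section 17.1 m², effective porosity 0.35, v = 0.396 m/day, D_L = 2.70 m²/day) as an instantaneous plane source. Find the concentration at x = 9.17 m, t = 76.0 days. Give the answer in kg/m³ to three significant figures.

For an instantaneous plane source, C(x,t) = M/(n_e·A·√(4πDt)) · exp(−(x−vt)²/(4Dt)), with n_e·A the pore (flow) area.
Plume center vt = 0.396 × 76.0 = 30.096 m, so the well at 9.17 m is 20.926 m upgradient of the peak.
√(4πDt) = 50.78 m, giving peak height M/(n_e·A·√(4πDt)) = 7.44/(0.35 × 17.1 × 50.78) = 0.02448 kg/m³.
(x−vt)²/(4Dt) = (-20.926)²/(4 × 2.70 × 76.0) = 0.5335; exp(−0.5335) = 0.5865.
C = 0.02448 × 0.5865 = 0.0144 kg/m³.

0.0144 kg/m³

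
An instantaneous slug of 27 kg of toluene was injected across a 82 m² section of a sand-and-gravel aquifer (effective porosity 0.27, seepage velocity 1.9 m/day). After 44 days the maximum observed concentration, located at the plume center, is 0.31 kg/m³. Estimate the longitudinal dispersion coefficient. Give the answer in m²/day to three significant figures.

At the plume center C_max = M/(n_e·A·√(4πDt)), so D = M²/(4πt·(n_e·A·C_max)²).
n_e·A·C_max = 0.27 × 82 × 0.31 = 6.863 kg/m.
D = 27²/(4π × 44 × 6.863²) = 0.0280 m²/day.

0.0280 m²/day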